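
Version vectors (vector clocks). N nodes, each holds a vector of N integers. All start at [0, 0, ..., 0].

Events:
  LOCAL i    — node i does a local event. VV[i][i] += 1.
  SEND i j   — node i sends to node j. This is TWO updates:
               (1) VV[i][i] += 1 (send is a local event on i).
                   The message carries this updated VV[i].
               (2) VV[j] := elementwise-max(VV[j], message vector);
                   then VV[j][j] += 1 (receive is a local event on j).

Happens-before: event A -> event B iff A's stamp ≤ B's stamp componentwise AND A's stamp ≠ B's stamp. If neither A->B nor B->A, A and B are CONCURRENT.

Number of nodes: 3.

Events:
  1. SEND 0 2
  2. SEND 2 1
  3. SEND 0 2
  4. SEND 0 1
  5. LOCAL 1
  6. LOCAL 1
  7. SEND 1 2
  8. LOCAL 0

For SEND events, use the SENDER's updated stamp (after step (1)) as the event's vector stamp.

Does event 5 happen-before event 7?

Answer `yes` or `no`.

Initial: VV[0]=[0, 0, 0]
Initial: VV[1]=[0, 0, 0]
Initial: VV[2]=[0, 0, 0]
Event 1: SEND 0->2: VV[0][0]++ -> VV[0]=[1, 0, 0], msg_vec=[1, 0, 0]; VV[2]=max(VV[2],msg_vec) then VV[2][2]++ -> VV[2]=[1, 0, 1]
Event 2: SEND 2->1: VV[2][2]++ -> VV[2]=[1, 0, 2], msg_vec=[1, 0, 2]; VV[1]=max(VV[1],msg_vec) then VV[1][1]++ -> VV[1]=[1, 1, 2]
Event 3: SEND 0->2: VV[0][0]++ -> VV[0]=[2, 0, 0], msg_vec=[2, 0, 0]; VV[2]=max(VV[2],msg_vec) then VV[2][2]++ -> VV[2]=[2, 0, 3]
Event 4: SEND 0->1: VV[0][0]++ -> VV[0]=[3, 0, 0], msg_vec=[3, 0, 0]; VV[1]=max(VV[1],msg_vec) then VV[1][1]++ -> VV[1]=[3, 2, 2]
Event 5: LOCAL 1: VV[1][1]++ -> VV[1]=[3, 3, 2]
Event 6: LOCAL 1: VV[1][1]++ -> VV[1]=[3, 4, 2]
Event 7: SEND 1->2: VV[1][1]++ -> VV[1]=[3, 5, 2], msg_vec=[3, 5, 2]; VV[2]=max(VV[2],msg_vec) then VV[2][2]++ -> VV[2]=[3, 5, 4]
Event 8: LOCAL 0: VV[0][0]++ -> VV[0]=[4, 0, 0]
Event 5 stamp: [3, 3, 2]
Event 7 stamp: [3, 5, 2]
[3, 3, 2] <= [3, 5, 2]? True. Equal? False. Happens-before: True

Answer: yes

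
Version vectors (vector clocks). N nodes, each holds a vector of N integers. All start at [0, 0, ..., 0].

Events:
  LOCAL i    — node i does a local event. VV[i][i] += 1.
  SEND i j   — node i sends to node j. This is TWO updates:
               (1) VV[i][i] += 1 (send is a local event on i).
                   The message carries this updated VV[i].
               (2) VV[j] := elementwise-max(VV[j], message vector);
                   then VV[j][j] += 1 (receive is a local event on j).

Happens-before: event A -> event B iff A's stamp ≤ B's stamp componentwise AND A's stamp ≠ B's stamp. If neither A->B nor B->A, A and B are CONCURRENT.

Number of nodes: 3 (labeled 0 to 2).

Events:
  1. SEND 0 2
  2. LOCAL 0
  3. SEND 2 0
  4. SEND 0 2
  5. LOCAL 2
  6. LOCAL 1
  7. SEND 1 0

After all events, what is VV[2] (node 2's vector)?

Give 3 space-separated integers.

Initial: VV[0]=[0, 0, 0]
Initial: VV[1]=[0, 0, 0]
Initial: VV[2]=[0, 0, 0]
Event 1: SEND 0->2: VV[0][0]++ -> VV[0]=[1, 0, 0], msg_vec=[1, 0, 0]; VV[2]=max(VV[2],msg_vec) then VV[2][2]++ -> VV[2]=[1, 0, 1]
Event 2: LOCAL 0: VV[0][0]++ -> VV[0]=[2, 0, 0]
Event 3: SEND 2->0: VV[2][2]++ -> VV[2]=[1, 0, 2], msg_vec=[1, 0, 2]; VV[0]=max(VV[0],msg_vec) then VV[0][0]++ -> VV[0]=[3, 0, 2]
Event 4: SEND 0->2: VV[0][0]++ -> VV[0]=[4, 0, 2], msg_vec=[4, 0, 2]; VV[2]=max(VV[2],msg_vec) then VV[2][2]++ -> VV[2]=[4, 0, 3]
Event 5: LOCAL 2: VV[2][2]++ -> VV[2]=[4, 0, 4]
Event 6: LOCAL 1: VV[1][1]++ -> VV[1]=[0, 1, 0]
Event 7: SEND 1->0: VV[1][1]++ -> VV[1]=[0, 2, 0], msg_vec=[0, 2, 0]; VV[0]=max(VV[0],msg_vec) then VV[0][0]++ -> VV[0]=[5, 2, 2]
Final vectors: VV[0]=[5, 2, 2]; VV[1]=[0, 2, 0]; VV[2]=[4, 0, 4]

Answer: 4 0 4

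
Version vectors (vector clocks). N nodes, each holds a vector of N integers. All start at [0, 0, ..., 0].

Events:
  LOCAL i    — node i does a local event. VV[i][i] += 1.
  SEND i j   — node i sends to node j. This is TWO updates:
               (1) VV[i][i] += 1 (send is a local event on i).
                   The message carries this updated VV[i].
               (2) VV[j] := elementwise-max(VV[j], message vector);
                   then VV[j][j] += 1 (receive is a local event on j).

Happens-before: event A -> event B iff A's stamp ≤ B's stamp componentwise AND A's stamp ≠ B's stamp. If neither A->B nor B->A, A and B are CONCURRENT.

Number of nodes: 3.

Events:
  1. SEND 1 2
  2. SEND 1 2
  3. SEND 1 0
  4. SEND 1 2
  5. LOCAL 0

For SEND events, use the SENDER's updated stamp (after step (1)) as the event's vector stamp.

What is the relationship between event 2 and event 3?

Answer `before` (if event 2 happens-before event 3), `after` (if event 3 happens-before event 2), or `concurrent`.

Initial: VV[0]=[0, 0, 0]
Initial: VV[1]=[0, 0, 0]
Initial: VV[2]=[0, 0, 0]
Event 1: SEND 1->2: VV[1][1]++ -> VV[1]=[0, 1, 0], msg_vec=[0, 1, 0]; VV[2]=max(VV[2],msg_vec) then VV[2][2]++ -> VV[2]=[0, 1, 1]
Event 2: SEND 1->2: VV[1][1]++ -> VV[1]=[0, 2, 0], msg_vec=[0, 2, 0]; VV[2]=max(VV[2],msg_vec) then VV[2][2]++ -> VV[2]=[0, 2, 2]
Event 3: SEND 1->0: VV[1][1]++ -> VV[1]=[0, 3, 0], msg_vec=[0, 3, 0]; VV[0]=max(VV[0],msg_vec) then VV[0][0]++ -> VV[0]=[1, 3, 0]
Event 4: SEND 1->2: VV[1][1]++ -> VV[1]=[0, 4, 0], msg_vec=[0, 4, 0]; VV[2]=max(VV[2],msg_vec) then VV[2][2]++ -> VV[2]=[0, 4, 3]
Event 5: LOCAL 0: VV[0][0]++ -> VV[0]=[2, 3, 0]
Event 2 stamp: [0, 2, 0]
Event 3 stamp: [0, 3, 0]
[0, 2, 0] <= [0, 3, 0]? True
[0, 3, 0] <= [0, 2, 0]? False
Relation: before

Answer: before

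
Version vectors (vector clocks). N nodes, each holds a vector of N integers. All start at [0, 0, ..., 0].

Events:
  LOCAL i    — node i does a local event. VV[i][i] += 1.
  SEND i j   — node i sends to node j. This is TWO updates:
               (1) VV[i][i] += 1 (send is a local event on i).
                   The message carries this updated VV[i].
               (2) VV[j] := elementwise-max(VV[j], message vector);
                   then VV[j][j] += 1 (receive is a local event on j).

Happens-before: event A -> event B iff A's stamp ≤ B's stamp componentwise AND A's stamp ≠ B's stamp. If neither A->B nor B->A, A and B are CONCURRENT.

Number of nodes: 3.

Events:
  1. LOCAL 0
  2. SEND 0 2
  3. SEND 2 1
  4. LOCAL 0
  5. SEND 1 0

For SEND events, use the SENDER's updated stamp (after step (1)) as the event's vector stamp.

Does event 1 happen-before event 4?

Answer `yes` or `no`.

Initial: VV[0]=[0, 0, 0]
Initial: VV[1]=[0, 0, 0]
Initial: VV[2]=[0, 0, 0]
Event 1: LOCAL 0: VV[0][0]++ -> VV[0]=[1, 0, 0]
Event 2: SEND 0->2: VV[0][0]++ -> VV[0]=[2, 0, 0], msg_vec=[2, 0, 0]; VV[2]=max(VV[2],msg_vec) then VV[2][2]++ -> VV[2]=[2, 0, 1]
Event 3: SEND 2->1: VV[2][2]++ -> VV[2]=[2, 0, 2], msg_vec=[2, 0, 2]; VV[1]=max(VV[1],msg_vec) then VV[1][1]++ -> VV[1]=[2, 1, 2]
Event 4: LOCAL 0: VV[0][0]++ -> VV[0]=[3, 0, 0]
Event 5: SEND 1->0: VV[1][1]++ -> VV[1]=[2, 2, 2], msg_vec=[2, 2, 2]; VV[0]=max(VV[0],msg_vec) then VV[0][0]++ -> VV[0]=[4, 2, 2]
Event 1 stamp: [1, 0, 0]
Event 4 stamp: [3, 0, 0]
[1, 0, 0] <= [3, 0, 0]? True. Equal? False. Happens-before: True

Answer: yes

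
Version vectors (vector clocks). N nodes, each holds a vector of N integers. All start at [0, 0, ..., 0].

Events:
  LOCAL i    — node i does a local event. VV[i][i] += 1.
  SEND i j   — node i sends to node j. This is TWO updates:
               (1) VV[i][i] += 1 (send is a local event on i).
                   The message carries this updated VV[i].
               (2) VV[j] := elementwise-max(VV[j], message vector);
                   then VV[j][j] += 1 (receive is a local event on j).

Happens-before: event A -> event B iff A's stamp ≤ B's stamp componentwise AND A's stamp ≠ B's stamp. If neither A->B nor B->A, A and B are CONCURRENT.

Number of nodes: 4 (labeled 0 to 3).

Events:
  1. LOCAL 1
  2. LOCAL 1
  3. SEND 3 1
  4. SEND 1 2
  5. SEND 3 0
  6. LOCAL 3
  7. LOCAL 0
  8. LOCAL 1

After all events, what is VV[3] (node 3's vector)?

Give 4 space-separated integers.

Initial: VV[0]=[0, 0, 0, 0]
Initial: VV[1]=[0, 0, 0, 0]
Initial: VV[2]=[0, 0, 0, 0]
Initial: VV[3]=[0, 0, 0, 0]
Event 1: LOCAL 1: VV[1][1]++ -> VV[1]=[0, 1, 0, 0]
Event 2: LOCAL 1: VV[1][1]++ -> VV[1]=[0, 2, 0, 0]
Event 3: SEND 3->1: VV[3][3]++ -> VV[3]=[0, 0, 0, 1], msg_vec=[0, 0, 0, 1]; VV[1]=max(VV[1],msg_vec) then VV[1][1]++ -> VV[1]=[0, 3, 0, 1]
Event 4: SEND 1->2: VV[1][1]++ -> VV[1]=[0, 4, 0, 1], msg_vec=[0, 4, 0, 1]; VV[2]=max(VV[2],msg_vec) then VV[2][2]++ -> VV[2]=[0, 4, 1, 1]
Event 5: SEND 3->0: VV[3][3]++ -> VV[3]=[0, 0, 0, 2], msg_vec=[0, 0, 0, 2]; VV[0]=max(VV[0],msg_vec) then VV[0][0]++ -> VV[0]=[1, 0, 0, 2]
Event 6: LOCAL 3: VV[3][3]++ -> VV[3]=[0, 0, 0, 3]
Event 7: LOCAL 0: VV[0][0]++ -> VV[0]=[2, 0, 0, 2]
Event 8: LOCAL 1: VV[1][1]++ -> VV[1]=[0, 5, 0, 1]
Final vectors: VV[0]=[2, 0, 0, 2]; VV[1]=[0, 5, 0, 1]; VV[2]=[0, 4, 1, 1]; VV[3]=[0, 0, 0, 3]

Answer: 0 0 0 3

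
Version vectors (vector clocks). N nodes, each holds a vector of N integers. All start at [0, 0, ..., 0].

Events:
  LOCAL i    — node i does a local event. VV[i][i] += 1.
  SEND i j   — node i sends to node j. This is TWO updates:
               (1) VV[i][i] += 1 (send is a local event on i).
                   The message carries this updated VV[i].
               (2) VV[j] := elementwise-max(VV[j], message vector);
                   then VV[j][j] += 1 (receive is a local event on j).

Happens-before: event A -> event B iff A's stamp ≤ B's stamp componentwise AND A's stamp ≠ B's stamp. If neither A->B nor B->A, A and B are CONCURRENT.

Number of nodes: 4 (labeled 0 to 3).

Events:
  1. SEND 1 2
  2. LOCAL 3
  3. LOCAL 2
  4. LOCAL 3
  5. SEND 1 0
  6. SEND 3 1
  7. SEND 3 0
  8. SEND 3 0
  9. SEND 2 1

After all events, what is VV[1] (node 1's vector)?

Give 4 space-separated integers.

Initial: VV[0]=[0, 0, 0, 0]
Initial: VV[1]=[0, 0, 0, 0]
Initial: VV[2]=[0, 0, 0, 0]
Initial: VV[3]=[0, 0, 0, 0]
Event 1: SEND 1->2: VV[1][1]++ -> VV[1]=[0, 1, 0, 0], msg_vec=[0, 1, 0, 0]; VV[2]=max(VV[2],msg_vec) then VV[2][2]++ -> VV[2]=[0, 1, 1, 0]
Event 2: LOCAL 3: VV[3][3]++ -> VV[3]=[0, 0, 0, 1]
Event 3: LOCAL 2: VV[2][2]++ -> VV[2]=[0, 1, 2, 0]
Event 4: LOCAL 3: VV[3][3]++ -> VV[3]=[0, 0, 0, 2]
Event 5: SEND 1->0: VV[1][1]++ -> VV[1]=[0, 2, 0, 0], msg_vec=[0, 2, 0, 0]; VV[0]=max(VV[0],msg_vec) then VV[0][0]++ -> VV[0]=[1, 2, 0, 0]
Event 6: SEND 3->1: VV[3][3]++ -> VV[3]=[0, 0, 0, 3], msg_vec=[0, 0, 0, 3]; VV[1]=max(VV[1],msg_vec) then VV[1][1]++ -> VV[1]=[0, 3, 0, 3]
Event 7: SEND 3->0: VV[3][3]++ -> VV[3]=[0, 0, 0, 4], msg_vec=[0, 0, 0, 4]; VV[0]=max(VV[0],msg_vec) then VV[0][0]++ -> VV[0]=[2, 2, 0, 4]
Event 8: SEND 3->0: VV[3][3]++ -> VV[3]=[0, 0, 0, 5], msg_vec=[0, 0, 0, 5]; VV[0]=max(VV[0],msg_vec) then VV[0][0]++ -> VV[0]=[3, 2, 0, 5]
Event 9: SEND 2->1: VV[2][2]++ -> VV[2]=[0, 1, 3, 0], msg_vec=[0, 1, 3, 0]; VV[1]=max(VV[1],msg_vec) then VV[1][1]++ -> VV[1]=[0, 4, 3, 3]
Final vectors: VV[0]=[3, 2, 0, 5]; VV[1]=[0, 4, 3, 3]; VV[2]=[0, 1, 3, 0]; VV[3]=[0, 0, 0, 5]

Answer: 0 4 3 3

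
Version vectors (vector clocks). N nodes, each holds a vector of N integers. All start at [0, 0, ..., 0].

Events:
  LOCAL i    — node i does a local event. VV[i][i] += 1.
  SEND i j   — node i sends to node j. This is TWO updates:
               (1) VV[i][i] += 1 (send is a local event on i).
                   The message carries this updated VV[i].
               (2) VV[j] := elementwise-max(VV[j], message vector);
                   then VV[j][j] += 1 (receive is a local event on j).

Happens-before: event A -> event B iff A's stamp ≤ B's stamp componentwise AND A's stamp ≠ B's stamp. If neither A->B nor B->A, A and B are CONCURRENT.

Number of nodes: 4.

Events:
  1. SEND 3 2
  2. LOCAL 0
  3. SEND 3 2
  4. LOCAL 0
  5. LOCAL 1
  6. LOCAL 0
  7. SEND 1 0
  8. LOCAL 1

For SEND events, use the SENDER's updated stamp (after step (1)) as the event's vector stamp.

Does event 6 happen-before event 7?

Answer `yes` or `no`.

Initial: VV[0]=[0, 0, 0, 0]
Initial: VV[1]=[0, 0, 0, 0]
Initial: VV[2]=[0, 0, 0, 0]
Initial: VV[3]=[0, 0, 0, 0]
Event 1: SEND 3->2: VV[3][3]++ -> VV[3]=[0, 0, 0, 1], msg_vec=[0, 0, 0, 1]; VV[2]=max(VV[2],msg_vec) then VV[2][2]++ -> VV[2]=[0, 0, 1, 1]
Event 2: LOCAL 0: VV[0][0]++ -> VV[0]=[1, 0, 0, 0]
Event 3: SEND 3->2: VV[3][3]++ -> VV[3]=[0, 0, 0, 2], msg_vec=[0, 0, 0, 2]; VV[2]=max(VV[2],msg_vec) then VV[2][2]++ -> VV[2]=[0, 0, 2, 2]
Event 4: LOCAL 0: VV[0][0]++ -> VV[0]=[2, 0, 0, 0]
Event 5: LOCAL 1: VV[1][1]++ -> VV[1]=[0, 1, 0, 0]
Event 6: LOCAL 0: VV[0][0]++ -> VV[0]=[3, 0, 0, 0]
Event 7: SEND 1->0: VV[1][1]++ -> VV[1]=[0, 2, 0, 0], msg_vec=[0, 2, 0, 0]; VV[0]=max(VV[0],msg_vec) then VV[0][0]++ -> VV[0]=[4, 2, 0, 0]
Event 8: LOCAL 1: VV[1][1]++ -> VV[1]=[0, 3, 0, 0]
Event 6 stamp: [3, 0, 0, 0]
Event 7 stamp: [0, 2, 0, 0]
[3, 0, 0, 0] <= [0, 2, 0, 0]? False. Equal? False. Happens-before: False

Answer: no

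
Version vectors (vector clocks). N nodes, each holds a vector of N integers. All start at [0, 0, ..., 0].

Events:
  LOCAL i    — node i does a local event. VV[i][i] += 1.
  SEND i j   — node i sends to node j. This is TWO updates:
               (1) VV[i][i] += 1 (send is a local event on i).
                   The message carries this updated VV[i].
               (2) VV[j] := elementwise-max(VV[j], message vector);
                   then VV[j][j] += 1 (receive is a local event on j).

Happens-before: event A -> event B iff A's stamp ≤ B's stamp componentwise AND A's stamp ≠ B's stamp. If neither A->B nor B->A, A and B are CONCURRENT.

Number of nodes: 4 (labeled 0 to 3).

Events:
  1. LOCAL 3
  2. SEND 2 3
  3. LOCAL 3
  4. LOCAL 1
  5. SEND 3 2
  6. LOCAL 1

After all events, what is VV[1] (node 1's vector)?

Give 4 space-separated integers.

Answer: 0 2 0 0

Derivation:
Initial: VV[0]=[0, 0, 0, 0]
Initial: VV[1]=[0, 0, 0, 0]
Initial: VV[2]=[0, 0, 0, 0]
Initial: VV[3]=[0, 0, 0, 0]
Event 1: LOCAL 3: VV[3][3]++ -> VV[3]=[0, 0, 0, 1]
Event 2: SEND 2->3: VV[2][2]++ -> VV[2]=[0, 0, 1, 0], msg_vec=[0, 0, 1, 0]; VV[3]=max(VV[3],msg_vec) then VV[3][3]++ -> VV[3]=[0, 0, 1, 2]
Event 3: LOCAL 3: VV[3][3]++ -> VV[3]=[0, 0, 1, 3]
Event 4: LOCAL 1: VV[1][1]++ -> VV[1]=[0, 1, 0, 0]
Event 5: SEND 3->2: VV[3][3]++ -> VV[3]=[0, 0, 1, 4], msg_vec=[0, 0, 1, 4]; VV[2]=max(VV[2],msg_vec) then VV[2][2]++ -> VV[2]=[0, 0, 2, 4]
Event 6: LOCAL 1: VV[1][1]++ -> VV[1]=[0, 2, 0, 0]
Final vectors: VV[0]=[0, 0, 0, 0]; VV[1]=[0, 2, 0, 0]; VV[2]=[0, 0, 2, 4]; VV[3]=[0, 0, 1, 4]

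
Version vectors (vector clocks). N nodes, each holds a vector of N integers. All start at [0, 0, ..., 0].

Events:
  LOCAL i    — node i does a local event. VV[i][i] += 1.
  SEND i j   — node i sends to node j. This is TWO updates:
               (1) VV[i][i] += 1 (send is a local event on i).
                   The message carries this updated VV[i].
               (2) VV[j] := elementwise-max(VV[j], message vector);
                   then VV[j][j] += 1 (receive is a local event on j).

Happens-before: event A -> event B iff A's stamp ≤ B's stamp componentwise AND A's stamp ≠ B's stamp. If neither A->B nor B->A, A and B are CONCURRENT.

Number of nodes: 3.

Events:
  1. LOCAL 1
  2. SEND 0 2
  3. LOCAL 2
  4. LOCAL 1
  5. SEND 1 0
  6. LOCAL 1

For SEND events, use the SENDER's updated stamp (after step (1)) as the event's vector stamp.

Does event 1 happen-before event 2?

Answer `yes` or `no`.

Answer: no

Derivation:
Initial: VV[0]=[0, 0, 0]
Initial: VV[1]=[0, 0, 0]
Initial: VV[2]=[0, 0, 0]
Event 1: LOCAL 1: VV[1][1]++ -> VV[1]=[0, 1, 0]
Event 2: SEND 0->2: VV[0][0]++ -> VV[0]=[1, 0, 0], msg_vec=[1, 0, 0]; VV[2]=max(VV[2],msg_vec) then VV[2][2]++ -> VV[2]=[1, 0, 1]
Event 3: LOCAL 2: VV[2][2]++ -> VV[2]=[1, 0, 2]
Event 4: LOCAL 1: VV[1][1]++ -> VV[1]=[0, 2, 0]
Event 5: SEND 1->0: VV[1][1]++ -> VV[1]=[0, 3, 0], msg_vec=[0, 3, 0]; VV[0]=max(VV[0],msg_vec) then VV[0][0]++ -> VV[0]=[2, 3, 0]
Event 6: LOCAL 1: VV[1][1]++ -> VV[1]=[0, 4, 0]
Event 1 stamp: [0, 1, 0]
Event 2 stamp: [1, 0, 0]
[0, 1, 0] <= [1, 0, 0]? False. Equal? False. Happens-before: False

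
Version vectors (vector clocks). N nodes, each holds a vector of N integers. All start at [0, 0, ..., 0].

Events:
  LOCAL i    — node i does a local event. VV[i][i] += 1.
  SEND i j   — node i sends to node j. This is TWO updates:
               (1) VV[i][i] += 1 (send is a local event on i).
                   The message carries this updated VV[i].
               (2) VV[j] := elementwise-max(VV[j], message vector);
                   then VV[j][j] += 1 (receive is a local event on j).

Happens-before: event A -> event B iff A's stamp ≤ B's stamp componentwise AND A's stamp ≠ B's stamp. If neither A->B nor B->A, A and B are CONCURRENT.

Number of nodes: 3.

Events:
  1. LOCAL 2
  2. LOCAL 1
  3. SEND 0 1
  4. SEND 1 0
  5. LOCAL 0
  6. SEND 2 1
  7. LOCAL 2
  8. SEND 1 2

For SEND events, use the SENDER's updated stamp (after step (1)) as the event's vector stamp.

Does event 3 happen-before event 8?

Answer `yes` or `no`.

Answer: yes

Derivation:
Initial: VV[0]=[0, 0, 0]
Initial: VV[1]=[0, 0, 0]
Initial: VV[2]=[0, 0, 0]
Event 1: LOCAL 2: VV[2][2]++ -> VV[2]=[0, 0, 1]
Event 2: LOCAL 1: VV[1][1]++ -> VV[1]=[0, 1, 0]
Event 3: SEND 0->1: VV[0][0]++ -> VV[0]=[1, 0, 0], msg_vec=[1, 0, 0]; VV[1]=max(VV[1],msg_vec) then VV[1][1]++ -> VV[1]=[1, 2, 0]
Event 4: SEND 1->0: VV[1][1]++ -> VV[1]=[1, 3, 0], msg_vec=[1, 3, 0]; VV[0]=max(VV[0],msg_vec) then VV[0][0]++ -> VV[0]=[2, 3, 0]
Event 5: LOCAL 0: VV[0][0]++ -> VV[0]=[3, 3, 0]
Event 6: SEND 2->1: VV[2][2]++ -> VV[2]=[0, 0, 2], msg_vec=[0, 0, 2]; VV[1]=max(VV[1],msg_vec) then VV[1][1]++ -> VV[1]=[1, 4, 2]
Event 7: LOCAL 2: VV[2][2]++ -> VV[2]=[0, 0, 3]
Event 8: SEND 1->2: VV[1][1]++ -> VV[1]=[1, 5, 2], msg_vec=[1, 5, 2]; VV[2]=max(VV[2],msg_vec) then VV[2][2]++ -> VV[2]=[1, 5, 4]
Event 3 stamp: [1, 0, 0]
Event 8 stamp: [1, 5, 2]
[1, 0, 0] <= [1, 5, 2]? True. Equal? False. Happens-before: True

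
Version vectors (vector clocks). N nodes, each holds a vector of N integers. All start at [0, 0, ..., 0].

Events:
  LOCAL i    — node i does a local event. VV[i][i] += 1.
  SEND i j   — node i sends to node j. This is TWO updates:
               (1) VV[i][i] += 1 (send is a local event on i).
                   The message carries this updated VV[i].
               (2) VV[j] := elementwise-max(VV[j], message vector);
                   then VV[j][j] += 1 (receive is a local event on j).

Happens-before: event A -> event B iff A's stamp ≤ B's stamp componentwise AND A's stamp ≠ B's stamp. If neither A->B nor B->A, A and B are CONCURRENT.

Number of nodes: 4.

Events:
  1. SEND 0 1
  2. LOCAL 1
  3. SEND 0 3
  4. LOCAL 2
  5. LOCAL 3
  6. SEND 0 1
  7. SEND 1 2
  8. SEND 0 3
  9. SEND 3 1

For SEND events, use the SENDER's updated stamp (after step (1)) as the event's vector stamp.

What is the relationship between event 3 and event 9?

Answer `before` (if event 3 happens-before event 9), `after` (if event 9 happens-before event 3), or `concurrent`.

Initial: VV[0]=[0, 0, 0, 0]
Initial: VV[1]=[0, 0, 0, 0]
Initial: VV[2]=[0, 0, 0, 0]
Initial: VV[3]=[0, 0, 0, 0]
Event 1: SEND 0->1: VV[0][0]++ -> VV[0]=[1, 0, 0, 0], msg_vec=[1, 0, 0, 0]; VV[1]=max(VV[1],msg_vec) then VV[1][1]++ -> VV[1]=[1, 1, 0, 0]
Event 2: LOCAL 1: VV[1][1]++ -> VV[1]=[1, 2, 0, 0]
Event 3: SEND 0->3: VV[0][0]++ -> VV[0]=[2, 0, 0, 0], msg_vec=[2, 0, 0, 0]; VV[3]=max(VV[3],msg_vec) then VV[3][3]++ -> VV[3]=[2, 0, 0, 1]
Event 4: LOCAL 2: VV[2][2]++ -> VV[2]=[0, 0, 1, 0]
Event 5: LOCAL 3: VV[3][3]++ -> VV[3]=[2, 0, 0, 2]
Event 6: SEND 0->1: VV[0][0]++ -> VV[0]=[3, 0, 0, 0], msg_vec=[3, 0, 0, 0]; VV[1]=max(VV[1],msg_vec) then VV[1][1]++ -> VV[1]=[3, 3, 0, 0]
Event 7: SEND 1->2: VV[1][1]++ -> VV[1]=[3, 4, 0, 0], msg_vec=[3, 4, 0, 0]; VV[2]=max(VV[2],msg_vec) then VV[2][2]++ -> VV[2]=[3, 4, 2, 0]
Event 8: SEND 0->3: VV[0][0]++ -> VV[0]=[4, 0, 0, 0], msg_vec=[4, 0, 0, 0]; VV[3]=max(VV[3],msg_vec) then VV[3][3]++ -> VV[3]=[4, 0, 0, 3]
Event 9: SEND 3->1: VV[3][3]++ -> VV[3]=[4, 0, 0, 4], msg_vec=[4, 0, 0, 4]; VV[1]=max(VV[1],msg_vec) then VV[1][1]++ -> VV[1]=[4, 5, 0, 4]
Event 3 stamp: [2, 0, 0, 0]
Event 9 stamp: [4, 0, 0, 4]
[2, 0, 0, 0] <= [4, 0, 0, 4]? True
[4, 0, 0, 4] <= [2, 0, 0, 0]? False
Relation: before

Answer: before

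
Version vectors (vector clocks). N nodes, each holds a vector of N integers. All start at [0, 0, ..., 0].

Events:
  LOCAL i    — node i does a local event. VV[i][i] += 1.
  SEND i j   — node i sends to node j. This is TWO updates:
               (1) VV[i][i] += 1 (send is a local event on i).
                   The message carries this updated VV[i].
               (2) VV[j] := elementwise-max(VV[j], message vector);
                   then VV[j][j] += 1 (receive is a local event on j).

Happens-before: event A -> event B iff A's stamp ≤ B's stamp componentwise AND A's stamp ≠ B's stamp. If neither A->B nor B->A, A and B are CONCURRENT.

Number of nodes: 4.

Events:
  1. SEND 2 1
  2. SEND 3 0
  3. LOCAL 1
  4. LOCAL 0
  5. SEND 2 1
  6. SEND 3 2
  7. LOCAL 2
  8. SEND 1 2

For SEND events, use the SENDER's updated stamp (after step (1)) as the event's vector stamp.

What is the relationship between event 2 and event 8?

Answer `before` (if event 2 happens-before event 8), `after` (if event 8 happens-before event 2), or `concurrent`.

Initial: VV[0]=[0, 0, 0, 0]
Initial: VV[1]=[0, 0, 0, 0]
Initial: VV[2]=[0, 0, 0, 0]
Initial: VV[3]=[0, 0, 0, 0]
Event 1: SEND 2->1: VV[2][2]++ -> VV[2]=[0, 0, 1, 0], msg_vec=[0, 0, 1, 0]; VV[1]=max(VV[1],msg_vec) then VV[1][1]++ -> VV[1]=[0, 1, 1, 0]
Event 2: SEND 3->0: VV[3][3]++ -> VV[3]=[0, 0, 0, 1], msg_vec=[0, 0, 0, 1]; VV[0]=max(VV[0],msg_vec) then VV[0][0]++ -> VV[0]=[1, 0, 0, 1]
Event 3: LOCAL 1: VV[1][1]++ -> VV[1]=[0, 2, 1, 0]
Event 4: LOCAL 0: VV[0][0]++ -> VV[0]=[2, 0, 0, 1]
Event 5: SEND 2->1: VV[2][2]++ -> VV[2]=[0, 0, 2, 0], msg_vec=[0, 0, 2, 0]; VV[1]=max(VV[1],msg_vec) then VV[1][1]++ -> VV[1]=[0, 3, 2, 0]
Event 6: SEND 3->2: VV[3][3]++ -> VV[3]=[0, 0, 0, 2], msg_vec=[0, 0, 0, 2]; VV[2]=max(VV[2],msg_vec) then VV[2][2]++ -> VV[2]=[0, 0, 3, 2]
Event 7: LOCAL 2: VV[2][2]++ -> VV[2]=[0, 0, 4, 2]
Event 8: SEND 1->2: VV[1][1]++ -> VV[1]=[0, 4, 2, 0], msg_vec=[0, 4, 2, 0]; VV[2]=max(VV[2],msg_vec) then VV[2][2]++ -> VV[2]=[0, 4, 5, 2]
Event 2 stamp: [0, 0, 0, 1]
Event 8 stamp: [0, 4, 2, 0]
[0, 0, 0, 1] <= [0, 4, 2, 0]? False
[0, 4, 2, 0] <= [0, 0, 0, 1]? False
Relation: concurrent

Answer: concurrent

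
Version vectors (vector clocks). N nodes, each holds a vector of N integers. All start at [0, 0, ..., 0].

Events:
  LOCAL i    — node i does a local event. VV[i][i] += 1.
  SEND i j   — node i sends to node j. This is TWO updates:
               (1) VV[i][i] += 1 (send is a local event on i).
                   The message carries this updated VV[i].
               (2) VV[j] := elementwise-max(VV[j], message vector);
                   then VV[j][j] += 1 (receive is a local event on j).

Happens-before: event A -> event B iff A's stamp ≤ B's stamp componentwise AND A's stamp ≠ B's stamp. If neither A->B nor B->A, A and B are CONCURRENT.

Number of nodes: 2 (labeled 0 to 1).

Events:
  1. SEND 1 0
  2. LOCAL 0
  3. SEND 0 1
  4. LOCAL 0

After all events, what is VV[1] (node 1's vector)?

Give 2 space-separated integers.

Initial: VV[0]=[0, 0]
Initial: VV[1]=[0, 0]
Event 1: SEND 1->0: VV[1][1]++ -> VV[1]=[0, 1], msg_vec=[0, 1]; VV[0]=max(VV[0],msg_vec) then VV[0][0]++ -> VV[0]=[1, 1]
Event 2: LOCAL 0: VV[0][0]++ -> VV[0]=[2, 1]
Event 3: SEND 0->1: VV[0][0]++ -> VV[0]=[3, 1], msg_vec=[3, 1]; VV[1]=max(VV[1],msg_vec) then VV[1][1]++ -> VV[1]=[3, 2]
Event 4: LOCAL 0: VV[0][0]++ -> VV[0]=[4, 1]
Final vectors: VV[0]=[4, 1]; VV[1]=[3, 2]

Answer: 3 2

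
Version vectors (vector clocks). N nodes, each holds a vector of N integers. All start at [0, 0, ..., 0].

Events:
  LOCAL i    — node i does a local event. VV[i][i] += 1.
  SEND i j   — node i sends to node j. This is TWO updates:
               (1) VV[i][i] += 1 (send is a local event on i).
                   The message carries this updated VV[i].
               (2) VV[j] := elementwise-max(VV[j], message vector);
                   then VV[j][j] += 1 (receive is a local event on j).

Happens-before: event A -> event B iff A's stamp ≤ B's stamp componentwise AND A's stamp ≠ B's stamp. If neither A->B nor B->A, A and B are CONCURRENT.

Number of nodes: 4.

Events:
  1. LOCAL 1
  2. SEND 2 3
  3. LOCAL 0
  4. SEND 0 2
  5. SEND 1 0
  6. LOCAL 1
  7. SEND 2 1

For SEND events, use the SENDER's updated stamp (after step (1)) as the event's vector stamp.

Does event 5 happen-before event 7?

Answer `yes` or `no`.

Initial: VV[0]=[0, 0, 0, 0]
Initial: VV[1]=[0, 0, 0, 0]
Initial: VV[2]=[0, 0, 0, 0]
Initial: VV[3]=[0, 0, 0, 0]
Event 1: LOCAL 1: VV[1][1]++ -> VV[1]=[0, 1, 0, 0]
Event 2: SEND 2->3: VV[2][2]++ -> VV[2]=[0, 0, 1, 0], msg_vec=[0, 0, 1, 0]; VV[3]=max(VV[3],msg_vec) then VV[3][3]++ -> VV[3]=[0, 0, 1, 1]
Event 3: LOCAL 0: VV[0][0]++ -> VV[0]=[1, 0, 0, 0]
Event 4: SEND 0->2: VV[0][0]++ -> VV[0]=[2, 0, 0, 0], msg_vec=[2, 0, 0, 0]; VV[2]=max(VV[2],msg_vec) then VV[2][2]++ -> VV[2]=[2, 0, 2, 0]
Event 5: SEND 1->0: VV[1][1]++ -> VV[1]=[0, 2, 0, 0], msg_vec=[0, 2, 0, 0]; VV[0]=max(VV[0],msg_vec) then VV[0][0]++ -> VV[0]=[3, 2, 0, 0]
Event 6: LOCAL 1: VV[1][1]++ -> VV[1]=[0, 3, 0, 0]
Event 7: SEND 2->1: VV[2][2]++ -> VV[2]=[2, 0, 3, 0], msg_vec=[2, 0, 3, 0]; VV[1]=max(VV[1],msg_vec) then VV[1][1]++ -> VV[1]=[2, 4, 3, 0]
Event 5 stamp: [0, 2, 0, 0]
Event 7 stamp: [2, 0, 3, 0]
[0, 2, 0, 0] <= [2, 0, 3, 0]? False. Equal? False. Happens-before: False

Answer: no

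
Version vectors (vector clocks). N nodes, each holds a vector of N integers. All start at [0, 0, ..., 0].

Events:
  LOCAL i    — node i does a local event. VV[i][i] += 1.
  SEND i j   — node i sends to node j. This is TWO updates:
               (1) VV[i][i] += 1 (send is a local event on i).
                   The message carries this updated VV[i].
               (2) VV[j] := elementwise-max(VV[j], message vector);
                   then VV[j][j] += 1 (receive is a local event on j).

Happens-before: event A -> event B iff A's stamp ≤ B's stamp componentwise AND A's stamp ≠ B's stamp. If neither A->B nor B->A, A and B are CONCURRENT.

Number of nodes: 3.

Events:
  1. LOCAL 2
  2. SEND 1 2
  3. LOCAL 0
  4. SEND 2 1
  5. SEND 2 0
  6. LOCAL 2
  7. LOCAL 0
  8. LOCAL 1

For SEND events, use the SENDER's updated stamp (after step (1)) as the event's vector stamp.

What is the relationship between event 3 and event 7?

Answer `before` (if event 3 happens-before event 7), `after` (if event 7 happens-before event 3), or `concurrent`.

Initial: VV[0]=[0, 0, 0]
Initial: VV[1]=[0, 0, 0]
Initial: VV[2]=[0, 0, 0]
Event 1: LOCAL 2: VV[2][2]++ -> VV[2]=[0, 0, 1]
Event 2: SEND 1->2: VV[1][1]++ -> VV[1]=[0, 1, 0], msg_vec=[0, 1, 0]; VV[2]=max(VV[2],msg_vec) then VV[2][2]++ -> VV[2]=[0, 1, 2]
Event 3: LOCAL 0: VV[0][0]++ -> VV[0]=[1, 0, 0]
Event 4: SEND 2->1: VV[2][2]++ -> VV[2]=[0, 1, 3], msg_vec=[0, 1, 3]; VV[1]=max(VV[1],msg_vec) then VV[1][1]++ -> VV[1]=[0, 2, 3]
Event 5: SEND 2->0: VV[2][2]++ -> VV[2]=[0, 1, 4], msg_vec=[0, 1, 4]; VV[0]=max(VV[0],msg_vec) then VV[0][0]++ -> VV[0]=[2, 1, 4]
Event 6: LOCAL 2: VV[2][2]++ -> VV[2]=[0, 1, 5]
Event 7: LOCAL 0: VV[0][0]++ -> VV[0]=[3, 1, 4]
Event 8: LOCAL 1: VV[1][1]++ -> VV[1]=[0, 3, 3]
Event 3 stamp: [1, 0, 0]
Event 7 stamp: [3, 1, 4]
[1, 0, 0] <= [3, 1, 4]? True
[3, 1, 4] <= [1, 0, 0]? False
Relation: before

Answer: before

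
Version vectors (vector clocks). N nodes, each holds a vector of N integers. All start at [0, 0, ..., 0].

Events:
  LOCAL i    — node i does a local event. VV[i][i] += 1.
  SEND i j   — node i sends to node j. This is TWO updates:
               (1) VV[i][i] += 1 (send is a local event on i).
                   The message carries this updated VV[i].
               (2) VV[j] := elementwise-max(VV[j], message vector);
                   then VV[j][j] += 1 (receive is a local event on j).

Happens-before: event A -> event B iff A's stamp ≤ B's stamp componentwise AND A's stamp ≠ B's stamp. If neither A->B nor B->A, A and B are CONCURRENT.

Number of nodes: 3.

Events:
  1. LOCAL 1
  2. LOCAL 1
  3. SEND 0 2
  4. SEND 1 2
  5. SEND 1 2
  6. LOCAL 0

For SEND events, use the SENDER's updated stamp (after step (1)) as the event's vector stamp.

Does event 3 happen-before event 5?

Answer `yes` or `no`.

Initial: VV[0]=[0, 0, 0]
Initial: VV[1]=[0, 0, 0]
Initial: VV[2]=[0, 0, 0]
Event 1: LOCAL 1: VV[1][1]++ -> VV[1]=[0, 1, 0]
Event 2: LOCAL 1: VV[1][1]++ -> VV[1]=[0, 2, 0]
Event 3: SEND 0->2: VV[0][0]++ -> VV[0]=[1, 0, 0], msg_vec=[1, 0, 0]; VV[2]=max(VV[2],msg_vec) then VV[2][2]++ -> VV[2]=[1, 0, 1]
Event 4: SEND 1->2: VV[1][1]++ -> VV[1]=[0, 3, 0], msg_vec=[0, 3, 0]; VV[2]=max(VV[2],msg_vec) then VV[2][2]++ -> VV[2]=[1, 3, 2]
Event 5: SEND 1->2: VV[1][1]++ -> VV[1]=[0, 4, 0], msg_vec=[0, 4, 0]; VV[2]=max(VV[2],msg_vec) then VV[2][2]++ -> VV[2]=[1, 4, 3]
Event 6: LOCAL 0: VV[0][0]++ -> VV[0]=[2, 0, 0]
Event 3 stamp: [1, 0, 0]
Event 5 stamp: [0, 4, 0]
[1, 0, 0] <= [0, 4, 0]? False. Equal? False. Happens-before: False

Answer: no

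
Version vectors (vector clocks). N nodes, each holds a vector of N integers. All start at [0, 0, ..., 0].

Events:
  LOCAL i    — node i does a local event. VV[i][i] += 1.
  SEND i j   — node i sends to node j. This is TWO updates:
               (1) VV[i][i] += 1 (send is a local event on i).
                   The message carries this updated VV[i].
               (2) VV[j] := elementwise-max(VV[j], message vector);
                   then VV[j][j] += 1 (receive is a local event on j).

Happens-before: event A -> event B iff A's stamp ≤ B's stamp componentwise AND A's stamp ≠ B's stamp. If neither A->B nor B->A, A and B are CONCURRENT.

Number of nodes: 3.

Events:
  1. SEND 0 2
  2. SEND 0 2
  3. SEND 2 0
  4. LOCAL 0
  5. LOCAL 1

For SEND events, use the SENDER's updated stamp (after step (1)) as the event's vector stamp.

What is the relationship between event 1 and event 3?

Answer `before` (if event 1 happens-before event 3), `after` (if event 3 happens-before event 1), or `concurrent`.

Initial: VV[0]=[0, 0, 0]
Initial: VV[1]=[0, 0, 0]
Initial: VV[2]=[0, 0, 0]
Event 1: SEND 0->2: VV[0][0]++ -> VV[0]=[1, 0, 0], msg_vec=[1, 0, 0]; VV[2]=max(VV[2],msg_vec) then VV[2][2]++ -> VV[2]=[1, 0, 1]
Event 2: SEND 0->2: VV[0][0]++ -> VV[0]=[2, 0, 0], msg_vec=[2, 0, 0]; VV[2]=max(VV[2],msg_vec) then VV[2][2]++ -> VV[2]=[2, 0, 2]
Event 3: SEND 2->0: VV[2][2]++ -> VV[2]=[2, 0, 3], msg_vec=[2, 0, 3]; VV[0]=max(VV[0],msg_vec) then VV[0][0]++ -> VV[0]=[3, 0, 3]
Event 4: LOCAL 0: VV[0][0]++ -> VV[0]=[4, 0, 3]
Event 5: LOCAL 1: VV[1][1]++ -> VV[1]=[0, 1, 0]
Event 1 stamp: [1, 0, 0]
Event 3 stamp: [2, 0, 3]
[1, 0, 0] <= [2, 0, 3]? True
[2, 0, 3] <= [1, 0, 0]? False
Relation: before

Answer: before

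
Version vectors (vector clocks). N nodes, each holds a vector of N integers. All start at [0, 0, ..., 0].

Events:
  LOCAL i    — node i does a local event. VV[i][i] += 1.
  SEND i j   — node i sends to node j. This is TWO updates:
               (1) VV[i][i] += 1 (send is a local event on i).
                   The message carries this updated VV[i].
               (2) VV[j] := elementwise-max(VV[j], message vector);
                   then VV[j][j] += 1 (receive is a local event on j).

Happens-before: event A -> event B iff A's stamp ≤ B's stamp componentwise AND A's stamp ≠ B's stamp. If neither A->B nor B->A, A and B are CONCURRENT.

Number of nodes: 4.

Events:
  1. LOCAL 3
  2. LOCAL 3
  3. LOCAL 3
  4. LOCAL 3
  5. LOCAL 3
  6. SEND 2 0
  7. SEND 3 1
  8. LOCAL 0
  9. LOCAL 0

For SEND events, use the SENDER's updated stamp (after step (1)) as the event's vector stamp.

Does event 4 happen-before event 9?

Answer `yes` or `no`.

Initial: VV[0]=[0, 0, 0, 0]
Initial: VV[1]=[0, 0, 0, 0]
Initial: VV[2]=[0, 0, 0, 0]
Initial: VV[3]=[0, 0, 0, 0]
Event 1: LOCAL 3: VV[3][3]++ -> VV[3]=[0, 0, 0, 1]
Event 2: LOCAL 3: VV[3][3]++ -> VV[3]=[0, 0, 0, 2]
Event 3: LOCAL 3: VV[3][3]++ -> VV[3]=[0, 0, 0, 3]
Event 4: LOCAL 3: VV[3][3]++ -> VV[3]=[0, 0, 0, 4]
Event 5: LOCAL 3: VV[3][3]++ -> VV[3]=[0, 0, 0, 5]
Event 6: SEND 2->0: VV[2][2]++ -> VV[2]=[0, 0, 1, 0], msg_vec=[0, 0, 1, 0]; VV[0]=max(VV[0],msg_vec) then VV[0][0]++ -> VV[0]=[1, 0, 1, 0]
Event 7: SEND 3->1: VV[3][3]++ -> VV[3]=[0, 0, 0, 6], msg_vec=[0, 0, 0, 6]; VV[1]=max(VV[1],msg_vec) then VV[1][1]++ -> VV[1]=[0, 1, 0, 6]
Event 8: LOCAL 0: VV[0][0]++ -> VV[0]=[2, 0, 1, 0]
Event 9: LOCAL 0: VV[0][0]++ -> VV[0]=[3, 0, 1, 0]
Event 4 stamp: [0, 0, 0, 4]
Event 9 stamp: [3, 0, 1, 0]
[0, 0, 0, 4] <= [3, 0, 1, 0]? False. Equal? False. Happens-before: False

Answer: no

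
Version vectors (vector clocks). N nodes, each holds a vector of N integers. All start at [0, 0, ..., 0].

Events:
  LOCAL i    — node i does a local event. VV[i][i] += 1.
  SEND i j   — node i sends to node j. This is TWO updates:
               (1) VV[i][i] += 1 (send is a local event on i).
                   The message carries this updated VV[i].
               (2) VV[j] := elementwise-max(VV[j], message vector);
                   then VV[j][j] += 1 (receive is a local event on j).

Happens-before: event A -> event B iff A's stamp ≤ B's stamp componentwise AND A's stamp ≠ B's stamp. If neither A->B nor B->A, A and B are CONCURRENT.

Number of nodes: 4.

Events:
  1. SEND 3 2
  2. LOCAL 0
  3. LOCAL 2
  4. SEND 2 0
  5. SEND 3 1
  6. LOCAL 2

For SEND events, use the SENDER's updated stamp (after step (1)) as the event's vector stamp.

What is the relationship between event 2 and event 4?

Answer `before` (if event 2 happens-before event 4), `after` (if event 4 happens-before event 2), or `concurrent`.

Initial: VV[0]=[0, 0, 0, 0]
Initial: VV[1]=[0, 0, 0, 0]
Initial: VV[2]=[0, 0, 0, 0]
Initial: VV[3]=[0, 0, 0, 0]
Event 1: SEND 3->2: VV[3][3]++ -> VV[3]=[0, 0, 0, 1], msg_vec=[0, 0, 0, 1]; VV[2]=max(VV[2],msg_vec) then VV[2][2]++ -> VV[2]=[0, 0, 1, 1]
Event 2: LOCAL 0: VV[0][0]++ -> VV[0]=[1, 0, 0, 0]
Event 3: LOCAL 2: VV[2][2]++ -> VV[2]=[0, 0, 2, 1]
Event 4: SEND 2->0: VV[2][2]++ -> VV[2]=[0, 0, 3, 1], msg_vec=[0, 0, 3, 1]; VV[0]=max(VV[0],msg_vec) then VV[0][0]++ -> VV[0]=[2, 0, 3, 1]
Event 5: SEND 3->1: VV[3][3]++ -> VV[3]=[0, 0, 0, 2], msg_vec=[0, 0, 0, 2]; VV[1]=max(VV[1],msg_vec) then VV[1][1]++ -> VV[1]=[0, 1, 0, 2]
Event 6: LOCAL 2: VV[2][2]++ -> VV[2]=[0, 0, 4, 1]
Event 2 stamp: [1, 0, 0, 0]
Event 4 stamp: [0, 0, 3, 1]
[1, 0, 0, 0] <= [0, 0, 3, 1]? False
[0, 0, 3, 1] <= [1, 0, 0, 0]? False
Relation: concurrent

Answer: concurrent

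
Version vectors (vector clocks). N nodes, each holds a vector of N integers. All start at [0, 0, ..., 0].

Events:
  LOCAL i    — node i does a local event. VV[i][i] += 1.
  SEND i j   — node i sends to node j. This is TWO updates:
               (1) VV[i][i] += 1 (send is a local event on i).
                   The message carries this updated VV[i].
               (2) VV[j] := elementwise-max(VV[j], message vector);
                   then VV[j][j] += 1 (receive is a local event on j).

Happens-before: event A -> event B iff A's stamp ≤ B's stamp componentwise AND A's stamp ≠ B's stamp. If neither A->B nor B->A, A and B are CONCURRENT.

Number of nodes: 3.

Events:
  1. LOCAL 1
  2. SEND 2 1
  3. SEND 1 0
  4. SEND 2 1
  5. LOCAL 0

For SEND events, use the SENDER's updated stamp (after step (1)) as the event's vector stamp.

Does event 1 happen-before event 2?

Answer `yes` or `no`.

Initial: VV[0]=[0, 0, 0]
Initial: VV[1]=[0, 0, 0]
Initial: VV[2]=[0, 0, 0]
Event 1: LOCAL 1: VV[1][1]++ -> VV[1]=[0, 1, 0]
Event 2: SEND 2->1: VV[2][2]++ -> VV[2]=[0, 0, 1], msg_vec=[0, 0, 1]; VV[1]=max(VV[1],msg_vec) then VV[1][1]++ -> VV[1]=[0, 2, 1]
Event 3: SEND 1->0: VV[1][1]++ -> VV[1]=[0, 3, 1], msg_vec=[0, 3, 1]; VV[0]=max(VV[0],msg_vec) then VV[0][0]++ -> VV[0]=[1, 3, 1]
Event 4: SEND 2->1: VV[2][2]++ -> VV[2]=[0, 0, 2], msg_vec=[0, 0, 2]; VV[1]=max(VV[1],msg_vec) then VV[1][1]++ -> VV[1]=[0, 4, 2]
Event 5: LOCAL 0: VV[0][0]++ -> VV[0]=[2, 3, 1]
Event 1 stamp: [0, 1, 0]
Event 2 stamp: [0, 0, 1]
[0, 1, 0] <= [0, 0, 1]? False. Equal? False. Happens-before: False

Answer: no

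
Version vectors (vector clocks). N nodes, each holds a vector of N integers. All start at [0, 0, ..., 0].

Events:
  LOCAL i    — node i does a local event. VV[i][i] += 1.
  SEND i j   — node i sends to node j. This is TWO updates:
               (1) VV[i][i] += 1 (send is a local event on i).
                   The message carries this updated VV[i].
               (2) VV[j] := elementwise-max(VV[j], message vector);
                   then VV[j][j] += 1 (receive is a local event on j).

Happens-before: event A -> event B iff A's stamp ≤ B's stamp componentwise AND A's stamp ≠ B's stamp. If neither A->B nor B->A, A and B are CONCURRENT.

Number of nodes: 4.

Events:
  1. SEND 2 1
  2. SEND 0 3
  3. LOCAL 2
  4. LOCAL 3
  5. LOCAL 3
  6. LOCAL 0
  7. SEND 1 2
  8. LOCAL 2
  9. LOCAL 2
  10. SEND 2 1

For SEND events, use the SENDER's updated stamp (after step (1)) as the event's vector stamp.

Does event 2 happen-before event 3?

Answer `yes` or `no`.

Initial: VV[0]=[0, 0, 0, 0]
Initial: VV[1]=[0, 0, 0, 0]
Initial: VV[2]=[0, 0, 0, 0]
Initial: VV[3]=[0, 0, 0, 0]
Event 1: SEND 2->1: VV[2][2]++ -> VV[2]=[0, 0, 1, 0], msg_vec=[0, 0, 1, 0]; VV[1]=max(VV[1],msg_vec) then VV[1][1]++ -> VV[1]=[0, 1, 1, 0]
Event 2: SEND 0->3: VV[0][0]++ -> VV[0]=[1, 0, 0, 0], msg_vec=[1, 0, 0, 0]; VV[3]=max(VV[3],msg_vec) then VV[3][3]++ -> VV[3]=[1, 0, 0, 1]
Event 3: LOCAL 2: VV[2][2]++ -> VV[2]=[0, 0, 2, 0]
Event 4: LOCAL 3: VV[3][3]++ -> VV[3]=[1, 0, 0, 2]
Event 5: LOCAL 3: VV[3][3]++ -> VV[3]=[1, 0, 0, 3]
Event 6: LOCAL 0: VV[0][0]++ -> VV[0]=[2, 0, 0, 0]
Event 7: SEND 1->2: VV[1][1]++ -> VV[1]=[0, 2, 1, 0], msg_vec=[0, 2, 1, 0]; VV[2]=max(VV[2],msg_vec) then VV[2][2]++ -> VV[2]=[0, 2, 3, 0]
Event 8: LOCAL 2: VV[2][2]++ -> VV[2]=[0, 2, 4, 0]
Event 9: LOCAL 2: VV[2][2]++ -> VV[2]=[0, 2, 5, 0]
Event 10: SEND 2->1: VV[2][2]++ -> VV[2]=[0, 2, 6, 0], msg_vec=[0, 2, 6, 0]; VV[1]=max(VV[1],msg_vec) then VV[1][1]++ -> VV[1]=[0, 3, 6, 0]
Event 2 stamp: [1, 0, 0, 0]
Event 3 stamp: [0, 0, 2, 0]
[1, 0, 0, 0] <= [0, 0, 2, 0]? False. Equal? False. Happens-before: False

Answer: no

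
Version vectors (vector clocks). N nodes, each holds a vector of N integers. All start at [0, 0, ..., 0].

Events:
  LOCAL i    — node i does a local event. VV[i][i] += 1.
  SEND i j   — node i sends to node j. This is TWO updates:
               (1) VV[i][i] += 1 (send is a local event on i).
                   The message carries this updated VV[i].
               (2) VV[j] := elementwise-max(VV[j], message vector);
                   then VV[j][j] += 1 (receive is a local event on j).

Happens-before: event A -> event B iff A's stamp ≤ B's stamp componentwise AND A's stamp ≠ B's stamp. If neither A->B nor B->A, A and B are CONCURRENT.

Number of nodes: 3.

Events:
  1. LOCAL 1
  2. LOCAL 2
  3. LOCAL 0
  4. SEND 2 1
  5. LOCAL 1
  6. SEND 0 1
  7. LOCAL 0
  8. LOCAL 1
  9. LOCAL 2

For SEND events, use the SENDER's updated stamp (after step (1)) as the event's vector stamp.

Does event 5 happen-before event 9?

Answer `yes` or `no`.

Initial: VV[0]=[0, 0, 0]
Initial: VV[1]=[0, 0, 0]
Initial: VV[2]=[0, 0, 0]
Event 1: LOCAL 1: VV[1][1]++ -> VV[1]=[0, 1, 0]
Event 2: LOCAL 2: VV[2][2]++ -> VV[2]=[0, 0, 1]
Event 3: LOCAL 0: VV[0][0]++ -> VV[0]=[1, 0, 0]
Event 4: SEND 2->1: VV[2][2]++ -> VV[2]=[0, 0, 2], msg_vec=[0, 0, 2]; VV[1]=max(VV[1],msg_vec) then VV[1][1]++ -> VV[1]=[0, 2, 2]
Event 5: LOCAL 1: VV[1][1]++ -> VV[1]=[0, 3, 2]
Event 6: SEND 0->1: VV[0][0]++ -> VV[0]=[2, 0, 0], msg_vec=[2, 0, 0]; VV[1]=max(VV[1],msg_vec) then VV[1][1]++ -> VV[1]=[2, 4, 2]
Event 7: LOCAL 0: VV[0][0]++ -> VV[0]=[3, 0, 0]
Event 8: LOCAL 1: VV[1][1]++ -> VV[1]=[2, 5, 2]
Event 9: LOCAL 2: VV[2][2]++ -> VV[2]=[0, 0, 3]
Event 5 stamp: [0, 3, 2]
Event 9 stamp: [0, 0, 3]
[0, 3, 2] <= [0, 0, 3]? False. Equal? False. Happens-before: False

Answer: no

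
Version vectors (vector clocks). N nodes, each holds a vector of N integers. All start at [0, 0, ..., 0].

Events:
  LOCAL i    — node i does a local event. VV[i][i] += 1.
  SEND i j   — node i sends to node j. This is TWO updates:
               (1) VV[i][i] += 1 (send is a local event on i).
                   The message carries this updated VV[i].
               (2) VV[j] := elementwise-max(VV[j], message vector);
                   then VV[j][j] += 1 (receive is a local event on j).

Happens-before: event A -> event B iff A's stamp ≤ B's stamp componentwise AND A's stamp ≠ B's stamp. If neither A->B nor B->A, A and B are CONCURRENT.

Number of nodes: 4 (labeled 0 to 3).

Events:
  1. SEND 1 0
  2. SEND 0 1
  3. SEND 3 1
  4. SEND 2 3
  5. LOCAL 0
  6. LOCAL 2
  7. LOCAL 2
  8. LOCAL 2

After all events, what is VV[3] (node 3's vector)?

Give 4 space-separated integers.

Answer: 0 0 1 2

Derivation:
Initial: VV[0]=[0, 0, 0, 0]
Initial: VV[1]=[0, 0, 0, 0]
Initial: VV[2]=[0, 0, 0, 0]
Initial: VV[3]=[0, 0, 0, 0]
Event 1: SEND 1->0: VV[1][1]++ -> VV[1]=[0, 1, 0, 0], msg_vec=[0, 1, 0, 0]; VV[0]=max(VV[0],msg_vec) then VV[0][0]++ -> VV[0]=[1, 1, 0, 0]
Event 2: SEND 0->1: VV[0][0]++ -> VV[0]=[2, 1, 0, 0], msg_vec=[2, 1, 0, 0]; VV[1]=max(VV[1],msg_vec) then VV[1][1]++ -> VV[1]=[2, 2, 0, 0]
Event 3: SEND 3->1: VV[3][3]++ -> VV[3]=[0, 0, 0, 1], msg_vec=[0, 0, 0, 1]; VV[1]=max(VV[1],msg_vec) then VV[1][1]++ -> VV[1]=[2, 3, 0, 1]
Event 4: SEND 2->3: VV[2][2]++ -> VV[2]=[0, 0, 1, 0], msg_vec=[0, 0, 1, 0]; VV[3]=max(VV[3],msg_vec) then VV[3][3]++ -> VV[3]=[0, 0, 1, 2]
Event 5: LOCAL 0: VV[0][0]++ -> VV[0]=[3, 1, 0, 0]
Event 6: LOCAL 2: VV[2][2]++ -> VV[2]=[0, 0, 2, 0]
Event 7: LOCAL 2: VV[2][2]++ -> VV[2]=[0, 0, 3, 0]
Event 8: LOCAL 2: VV[2][2]++ -> VV[2]=[0, 0, 4, 0]
Final vectors: VV[0]=[3, 1, 0, 0]; VV[1]=[2, 3, 0, 1]; VV[2]=[0, 0, 4, 0]; VV[3]=[0, 0, 1, 2]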